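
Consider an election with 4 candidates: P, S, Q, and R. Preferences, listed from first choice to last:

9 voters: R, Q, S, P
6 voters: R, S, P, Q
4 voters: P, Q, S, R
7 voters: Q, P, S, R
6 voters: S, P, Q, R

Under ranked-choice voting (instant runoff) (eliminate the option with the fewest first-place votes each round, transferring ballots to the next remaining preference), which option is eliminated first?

P

Round 1: P 4, S 6, Q 7, R 15. Eliminate P.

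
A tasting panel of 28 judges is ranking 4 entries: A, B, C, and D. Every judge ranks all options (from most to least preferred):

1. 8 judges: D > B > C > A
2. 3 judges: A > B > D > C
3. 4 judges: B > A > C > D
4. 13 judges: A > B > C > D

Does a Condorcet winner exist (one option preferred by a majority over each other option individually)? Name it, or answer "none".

A

A vs B: 16–12 for A.
A vs C: 20–8 for A.
A vs D: 20–8 for A.
A beats every other option head-to-head.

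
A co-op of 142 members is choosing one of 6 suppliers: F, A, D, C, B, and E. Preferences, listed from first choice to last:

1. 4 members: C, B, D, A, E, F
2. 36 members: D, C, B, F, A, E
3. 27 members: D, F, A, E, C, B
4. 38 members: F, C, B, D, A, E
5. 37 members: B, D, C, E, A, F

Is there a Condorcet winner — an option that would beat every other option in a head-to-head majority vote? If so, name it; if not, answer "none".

none

Checking pairwise contests:
D beats F 104–38.
F beats A 101–41.
B beats D 79–63.
D beats C 100–42.
C beats B 105–37.
F beats E 101–41.
Every option loses at least one head-to-head, so there is no Condorcet winner.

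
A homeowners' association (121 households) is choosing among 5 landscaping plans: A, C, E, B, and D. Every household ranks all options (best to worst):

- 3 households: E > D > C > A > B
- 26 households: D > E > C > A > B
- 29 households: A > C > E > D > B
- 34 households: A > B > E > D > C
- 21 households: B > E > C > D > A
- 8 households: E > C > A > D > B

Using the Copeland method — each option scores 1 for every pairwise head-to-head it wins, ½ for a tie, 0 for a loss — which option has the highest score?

A: beats C, E, B, and D → score 4.
C: beats B; loses to A, E, and D → score 1.
E: beats C, B, and D; loses to A → score 3.
B: loses to A, C, E, and D → score 0.
D: beats C and B; loses to A and E → score 2.
A has the best pairwise record.

A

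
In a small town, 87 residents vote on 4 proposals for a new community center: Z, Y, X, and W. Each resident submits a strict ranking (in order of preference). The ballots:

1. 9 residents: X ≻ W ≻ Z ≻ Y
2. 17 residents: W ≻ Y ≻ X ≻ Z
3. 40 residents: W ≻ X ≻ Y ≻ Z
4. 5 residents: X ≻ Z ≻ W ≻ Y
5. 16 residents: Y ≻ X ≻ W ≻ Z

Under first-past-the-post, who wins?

W

First-place votes: Z 0, Y 16, X 14, W 57.
W has the most first-place votes.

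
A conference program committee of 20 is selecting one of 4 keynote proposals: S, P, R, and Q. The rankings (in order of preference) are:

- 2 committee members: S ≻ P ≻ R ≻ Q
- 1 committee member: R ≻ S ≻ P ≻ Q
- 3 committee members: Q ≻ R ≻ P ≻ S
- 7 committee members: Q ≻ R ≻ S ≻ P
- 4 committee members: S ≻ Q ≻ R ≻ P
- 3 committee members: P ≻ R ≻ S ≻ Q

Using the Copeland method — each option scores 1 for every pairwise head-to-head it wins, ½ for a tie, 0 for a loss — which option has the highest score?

Q

S: beats P; ties Q; loses to R → score 1.5.
P: loses to S, R, and Q → score 0.
R: beats S and P; loses to Q → score 2.
Q: beats P and R; ties S → score 2.5.
Q has the best pairwise record.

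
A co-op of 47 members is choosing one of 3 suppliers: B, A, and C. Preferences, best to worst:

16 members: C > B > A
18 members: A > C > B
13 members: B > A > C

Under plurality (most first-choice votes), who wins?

A

First-place votes: B 13, A 18, C 16.
A has the most first-place votes.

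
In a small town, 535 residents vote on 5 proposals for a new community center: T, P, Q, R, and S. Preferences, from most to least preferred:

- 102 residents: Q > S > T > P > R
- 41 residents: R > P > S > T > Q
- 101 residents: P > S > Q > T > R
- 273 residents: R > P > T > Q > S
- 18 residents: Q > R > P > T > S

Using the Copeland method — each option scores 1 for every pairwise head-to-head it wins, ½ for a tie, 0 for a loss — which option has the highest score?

R

T: beats Q and S; loses to P and R → score 2.
P: beats T, Q, and S; loses to R → score 3.
Q: beats S; loses to T, P, and R → score 1.
R: beats T, P, Q, and S → score 4.
S: loses to T, P, Q, and R → score 0.
R has the best pairwise record.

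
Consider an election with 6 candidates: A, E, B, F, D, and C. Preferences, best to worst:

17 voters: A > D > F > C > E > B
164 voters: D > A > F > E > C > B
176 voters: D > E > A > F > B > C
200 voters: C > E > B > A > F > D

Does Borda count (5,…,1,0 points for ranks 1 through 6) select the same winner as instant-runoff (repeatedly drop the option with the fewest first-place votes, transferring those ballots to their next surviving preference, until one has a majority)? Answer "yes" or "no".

Borda — scores: A 1669, E 1849, B 776, F 1095, D 1768, C 1198. Winner: E.
Instant-runoff — R1 A 17, E 0, B 0, F 0, D 340, C 200 (D winner). Winner: D.
The two methods disagree.

no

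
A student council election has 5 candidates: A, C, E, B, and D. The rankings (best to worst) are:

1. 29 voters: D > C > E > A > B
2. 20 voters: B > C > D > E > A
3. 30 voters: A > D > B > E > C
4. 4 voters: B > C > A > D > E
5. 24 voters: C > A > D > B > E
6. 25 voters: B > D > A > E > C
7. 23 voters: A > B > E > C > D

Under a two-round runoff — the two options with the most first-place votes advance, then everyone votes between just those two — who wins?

A

Round 1 first-place votes: A 53, C 24, E 0, B 49, D 29.
A and B advance.
Runoff: A is preferred to B by 106 voters; B by 49.
A wins the runoff.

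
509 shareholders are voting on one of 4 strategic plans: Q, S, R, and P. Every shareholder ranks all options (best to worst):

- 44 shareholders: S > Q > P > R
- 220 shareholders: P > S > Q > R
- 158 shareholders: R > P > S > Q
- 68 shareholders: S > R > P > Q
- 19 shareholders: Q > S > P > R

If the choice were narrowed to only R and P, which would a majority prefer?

Voters preferring R to P: 226; preferring P to R: 283.
P wins the head-to-head.

P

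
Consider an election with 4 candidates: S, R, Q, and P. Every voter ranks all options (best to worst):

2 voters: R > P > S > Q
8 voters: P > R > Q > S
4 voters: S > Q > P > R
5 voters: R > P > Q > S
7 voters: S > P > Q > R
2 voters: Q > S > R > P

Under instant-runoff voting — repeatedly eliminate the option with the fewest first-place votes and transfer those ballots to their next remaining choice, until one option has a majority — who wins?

P

Round 1: S 11, R 7, Q 2, P 8. Eliminate Q.
Round 2: S 13, R 7, P 8. Eliminate R.
Round 3: S 13, P 15. P has a majority.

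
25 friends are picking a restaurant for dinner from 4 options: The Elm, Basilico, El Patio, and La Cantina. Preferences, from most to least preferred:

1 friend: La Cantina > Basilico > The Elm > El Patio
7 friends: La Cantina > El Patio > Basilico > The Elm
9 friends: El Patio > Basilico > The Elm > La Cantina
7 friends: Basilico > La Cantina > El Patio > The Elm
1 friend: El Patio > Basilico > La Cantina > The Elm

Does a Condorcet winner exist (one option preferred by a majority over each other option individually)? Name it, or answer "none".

none

Checking pairwise contests:
Basilico beats The Elm 25–0.
El Patio beats Basilico 17–8.
La Cantina beats El Patio 15–10.
Basilico beats La Cantina 17–8.
Every option loses at least one head-to-head, so there is no Condorcet winner.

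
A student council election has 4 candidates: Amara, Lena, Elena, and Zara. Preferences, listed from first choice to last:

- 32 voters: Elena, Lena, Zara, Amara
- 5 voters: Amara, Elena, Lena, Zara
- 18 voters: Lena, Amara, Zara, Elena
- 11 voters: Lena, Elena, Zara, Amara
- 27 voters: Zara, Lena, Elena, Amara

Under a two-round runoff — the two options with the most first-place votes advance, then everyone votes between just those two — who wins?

Round 1 first-place votes: Amara 5, Lena 29, Elena 32, Zara 27.
Elena and Lena advance.
Runoff: Elena is preferred to Lena by 37 voters; Lena by 56.
Lena wins the runoff.

Lena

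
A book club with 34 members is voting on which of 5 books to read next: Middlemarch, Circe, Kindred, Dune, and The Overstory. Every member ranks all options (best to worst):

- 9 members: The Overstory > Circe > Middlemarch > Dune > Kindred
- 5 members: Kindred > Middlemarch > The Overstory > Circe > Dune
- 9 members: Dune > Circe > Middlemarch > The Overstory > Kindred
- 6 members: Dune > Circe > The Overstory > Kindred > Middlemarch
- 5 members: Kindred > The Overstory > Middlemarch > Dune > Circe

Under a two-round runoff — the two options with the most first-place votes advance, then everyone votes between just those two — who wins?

Dune

Round 1 first-place votes: Middlemarch 0, Circe 0, Kindred 10, Dune 15, The Overstory 9.
Dune and Kindred advance.
Runoff: Dune is preferred to Kindred by 24 voters; Kindred by 10.
Dune wins the runoff.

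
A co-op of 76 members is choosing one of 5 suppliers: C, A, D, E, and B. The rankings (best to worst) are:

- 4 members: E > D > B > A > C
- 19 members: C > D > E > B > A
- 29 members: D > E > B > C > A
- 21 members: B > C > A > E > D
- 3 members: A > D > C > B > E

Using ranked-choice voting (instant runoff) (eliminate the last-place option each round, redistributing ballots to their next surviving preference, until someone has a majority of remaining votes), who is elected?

Round 1: C 19, A 3, D 29, E 4, B 21. Eliminate A.
Round 2: C 19, D 32, E 4, B 21. Eliminate E.
Round 3: C 19, D 36, B 21. Eliminate C.
Round 4: D 55, B 21. D has a majority.

D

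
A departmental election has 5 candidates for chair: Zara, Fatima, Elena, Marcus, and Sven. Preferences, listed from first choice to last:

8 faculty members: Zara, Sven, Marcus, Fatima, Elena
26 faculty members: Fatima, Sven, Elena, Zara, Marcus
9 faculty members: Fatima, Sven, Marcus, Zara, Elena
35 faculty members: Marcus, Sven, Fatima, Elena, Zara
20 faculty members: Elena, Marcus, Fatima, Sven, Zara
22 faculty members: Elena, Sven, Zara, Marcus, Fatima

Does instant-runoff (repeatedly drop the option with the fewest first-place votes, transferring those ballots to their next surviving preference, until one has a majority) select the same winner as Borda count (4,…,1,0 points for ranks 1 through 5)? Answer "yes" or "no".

Instant-runoff — R1 Zara 8, Fatima 35, Elena 42, Marcus 35, Sven 0 (Sven out); R2 Zara 8, Fatima 35, Elena 42, Marcus 35 (Zara out); R3 Fatima 35, Elena 42, Marcus 43 (Fatima out); R4 Elena 68, Marcus 52 (Elena winner). Winner: Elena.
Borda — scores: Zara 111, Fatima 258, Elena 255, Marcus 256, Sven 320. Winner: Sven.
The two methods disagree.

no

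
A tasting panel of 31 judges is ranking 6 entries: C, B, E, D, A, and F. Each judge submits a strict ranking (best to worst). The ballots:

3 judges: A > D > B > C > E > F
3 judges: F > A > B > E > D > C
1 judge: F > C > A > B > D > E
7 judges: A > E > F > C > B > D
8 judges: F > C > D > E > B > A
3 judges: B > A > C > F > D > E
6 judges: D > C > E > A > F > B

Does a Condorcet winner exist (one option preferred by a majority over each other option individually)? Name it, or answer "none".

A vs C: 16–15 for A.
A vs B: 20–11 for A.
A vs E: 17–14 for A.
A vs D: 17–14 for A.
A vs F: 19–12 for A.
A beats every other option head-to-head.

A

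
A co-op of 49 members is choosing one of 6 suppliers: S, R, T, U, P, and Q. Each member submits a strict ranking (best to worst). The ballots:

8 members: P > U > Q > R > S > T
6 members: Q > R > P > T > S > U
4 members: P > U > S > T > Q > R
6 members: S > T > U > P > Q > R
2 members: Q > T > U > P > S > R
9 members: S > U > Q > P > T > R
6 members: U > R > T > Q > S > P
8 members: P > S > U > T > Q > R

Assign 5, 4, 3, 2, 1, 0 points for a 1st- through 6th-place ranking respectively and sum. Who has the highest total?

U

S: 8·1 + 6·1 + 4·3 + 6·5 + 2·1 + 9·5 + 6·1 + 8·4 = 141
R: 8·2 + 6·4 + 4·0 + 6·0 + 2·0 + 9·0 + 6·4 + 8·0 = 64
T: 8·0 + 6·2 + 4·2 + 6·4 + 2·4 + 9·1 + 6·3 + 8·2 = 95
U: 8·4 + 6·0 + 4·4 + 6·3 + 2·3 + 9·4 + 6·5 + 8·3 = 162
P: 8·5 + 6·3 + 4·5 + 6·2 + 2·2 + 9·2 + 6·0 + 8·5 = 152
Q: 8·3 + 6·5 + 4·1 + 6·1 + 2·5 + 9·3 + 6·2 + 8·1 = 121
U has the highest Borda score (162).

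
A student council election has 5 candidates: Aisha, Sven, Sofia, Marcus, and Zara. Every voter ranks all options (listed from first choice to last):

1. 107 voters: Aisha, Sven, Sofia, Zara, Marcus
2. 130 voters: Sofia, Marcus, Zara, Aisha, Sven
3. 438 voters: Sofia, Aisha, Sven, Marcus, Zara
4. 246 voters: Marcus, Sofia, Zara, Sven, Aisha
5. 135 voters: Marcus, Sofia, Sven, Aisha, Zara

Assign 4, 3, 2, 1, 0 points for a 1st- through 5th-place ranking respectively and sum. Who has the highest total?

Sofia

Aisha: 107·4 + 130·1 + 438·3 + 246·0 + 135·1 = 2007
Sven: 107·3 + 130·0 + 438·2 + 246·1 + 135·2 = 1713
Sofia: 107·2 + 130·4 + 438·4 + 246·3 + 135·3 = 3629
Marcus: 107·0 + 130·3 + 438·1 + 246·4 + 135·4 = 2352
Zara: 107·1 + 130·2 + 438·0 + 246·2 + 135·0 = 859
Sofia has the highest Borda score (3629).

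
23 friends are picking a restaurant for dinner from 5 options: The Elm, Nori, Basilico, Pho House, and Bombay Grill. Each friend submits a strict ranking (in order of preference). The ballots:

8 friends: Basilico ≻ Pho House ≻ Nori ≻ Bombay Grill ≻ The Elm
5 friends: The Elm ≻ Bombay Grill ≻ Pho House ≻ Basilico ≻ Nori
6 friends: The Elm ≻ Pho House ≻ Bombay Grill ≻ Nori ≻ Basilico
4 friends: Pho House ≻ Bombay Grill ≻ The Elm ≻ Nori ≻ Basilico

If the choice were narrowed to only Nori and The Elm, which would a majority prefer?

Voters preferring Nori to The Elm: 8; preferring The Elm to Nori: 15.
The Elm wins the head-to-head.

The Elm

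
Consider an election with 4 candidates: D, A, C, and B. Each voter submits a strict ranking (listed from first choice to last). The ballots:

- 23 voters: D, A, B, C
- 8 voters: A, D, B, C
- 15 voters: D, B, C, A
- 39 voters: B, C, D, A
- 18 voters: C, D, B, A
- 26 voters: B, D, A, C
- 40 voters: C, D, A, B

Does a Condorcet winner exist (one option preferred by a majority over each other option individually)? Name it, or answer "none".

none

Checking pairwise contests:
C beats D 97–72.
D beats A 161–8.
B beats C 111–58.
D beats B 104–65.
Every option loses at least one head-to-head, so there is no Condorcet winner.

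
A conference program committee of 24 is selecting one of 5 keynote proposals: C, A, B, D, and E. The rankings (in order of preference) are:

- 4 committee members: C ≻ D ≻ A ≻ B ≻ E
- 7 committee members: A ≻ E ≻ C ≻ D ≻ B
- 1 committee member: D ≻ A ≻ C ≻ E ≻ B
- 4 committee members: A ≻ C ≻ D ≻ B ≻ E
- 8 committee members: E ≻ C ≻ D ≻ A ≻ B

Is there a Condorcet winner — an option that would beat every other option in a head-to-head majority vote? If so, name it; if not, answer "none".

Checking pairwise contests:
E beats C 15–9.
D beats A 13–11.
C beats B 24–0.
C beats D 23–1.
A beats E 16–8.
Every option loses at least one head-to-head, so there is no Condorcet winner.

none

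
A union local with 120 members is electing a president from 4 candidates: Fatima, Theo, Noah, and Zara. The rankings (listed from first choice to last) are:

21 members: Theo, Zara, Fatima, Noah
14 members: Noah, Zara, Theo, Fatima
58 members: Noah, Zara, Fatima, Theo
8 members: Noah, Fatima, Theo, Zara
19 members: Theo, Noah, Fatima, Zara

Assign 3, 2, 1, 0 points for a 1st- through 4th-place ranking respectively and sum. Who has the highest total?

Fatima: 21·1 + 14·0 + 58·1 + 8·2 + 19·1 = 114
Theo: 21·3 + 14·1 + 58·0 + 8·1 + 19·3 = 142
Noah: 21·0 + 14·3 + 58·3 + 8·3 + 19·2 = 278
Zara: 21·2 + 14·2 + 58·2 + 8·0 + 19·0 = 186
Noah has the highest Borda score (278).

Noah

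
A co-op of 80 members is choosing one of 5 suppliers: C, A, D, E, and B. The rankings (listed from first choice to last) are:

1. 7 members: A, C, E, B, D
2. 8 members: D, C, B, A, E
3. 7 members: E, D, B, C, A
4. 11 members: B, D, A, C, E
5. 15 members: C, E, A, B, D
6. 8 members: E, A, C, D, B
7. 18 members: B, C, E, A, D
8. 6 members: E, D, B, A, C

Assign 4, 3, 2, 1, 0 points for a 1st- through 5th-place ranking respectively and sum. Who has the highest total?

C: 7·3 + 8·3 + 7·1 + 11·1 + 15·4 + 8·2 + 18·3 + 6·0 = 193
A: 7·4 + 8·1 + 7·0 + 11·2 + 15·2 + 8·3 + 18·1 + 6·1 = 136
D: 7·0 + 8·4 + 7·3 + 11·3 + 15·0 + 8·1 + 18·0 + 6·3 = 112
E: 7·2 + 8·0 + 7·4 + 11·0 + 15·3 + 8·4 + 18·2 + 6·4 = 179
B: 7·1 + 8·2 + 7·2 + 11·4 + 15·1 + 8·0 + 18·4 + 6·2 = 180
C has the highest Borda score (193).

C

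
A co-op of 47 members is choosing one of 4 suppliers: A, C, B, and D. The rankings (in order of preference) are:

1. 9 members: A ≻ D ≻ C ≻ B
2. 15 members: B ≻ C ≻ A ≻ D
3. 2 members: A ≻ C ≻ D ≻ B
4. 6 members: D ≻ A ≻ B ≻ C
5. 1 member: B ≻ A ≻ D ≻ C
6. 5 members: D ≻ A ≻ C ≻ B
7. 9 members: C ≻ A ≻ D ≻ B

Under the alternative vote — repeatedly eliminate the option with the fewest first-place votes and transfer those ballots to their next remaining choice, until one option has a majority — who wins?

Round 1: A 11, C 9, B 16, D 11. Eliminate C.
Round 2: A 20, B 16, D 11. Eliminate D.
Round 3: A 31, B 16. A has a majority.

A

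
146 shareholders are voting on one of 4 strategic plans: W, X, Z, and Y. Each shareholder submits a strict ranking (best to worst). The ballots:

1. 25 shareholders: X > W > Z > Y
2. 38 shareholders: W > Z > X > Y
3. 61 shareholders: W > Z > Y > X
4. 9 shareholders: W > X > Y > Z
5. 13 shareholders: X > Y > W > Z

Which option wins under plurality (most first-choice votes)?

W

First-place votes: W 108, X 38, Z 0, Y 0.
W has the most first-place votes.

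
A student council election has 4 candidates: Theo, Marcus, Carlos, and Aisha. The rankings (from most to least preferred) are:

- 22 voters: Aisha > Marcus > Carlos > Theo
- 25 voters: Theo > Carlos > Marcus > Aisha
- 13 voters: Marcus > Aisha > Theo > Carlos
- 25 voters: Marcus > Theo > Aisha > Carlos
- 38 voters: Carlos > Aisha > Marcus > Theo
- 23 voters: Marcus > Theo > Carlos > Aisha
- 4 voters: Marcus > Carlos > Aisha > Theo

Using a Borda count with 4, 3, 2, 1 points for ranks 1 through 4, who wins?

Marcus

Theo: 22·1 + 25·4 + 13·2 + 25·3 + 38·1 + 23·3 + 4·1 = 334
Marcus: 22·3 + 25·2 + 13·4 + 25·4 + 38·2 + 23·4 + 4·4 = 452
Carlos: 22·2 + 25·3 + 13·1 + 25·1 + 38·4 + 23·2 + 4·3 = 367
Aisha: 22·4 + 25·1 + 13·3 + 25·2 + 38·3 + 23·1 + 4·2 = 347
Marcus has the highest Borda score (452).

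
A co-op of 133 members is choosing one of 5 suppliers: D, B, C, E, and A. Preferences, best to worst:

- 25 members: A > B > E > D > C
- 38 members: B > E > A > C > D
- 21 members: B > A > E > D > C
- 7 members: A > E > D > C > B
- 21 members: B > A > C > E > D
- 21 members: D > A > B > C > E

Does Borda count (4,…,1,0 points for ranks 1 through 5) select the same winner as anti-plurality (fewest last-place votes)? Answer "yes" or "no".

Borda — scores: D 144, B 437, C 108, E 248, A 393. Winner: B.
Anti-plurality — last-place votes: D 59, B 7, C 46, E 21, A 0. Winner: A.
The two methods disagree.

no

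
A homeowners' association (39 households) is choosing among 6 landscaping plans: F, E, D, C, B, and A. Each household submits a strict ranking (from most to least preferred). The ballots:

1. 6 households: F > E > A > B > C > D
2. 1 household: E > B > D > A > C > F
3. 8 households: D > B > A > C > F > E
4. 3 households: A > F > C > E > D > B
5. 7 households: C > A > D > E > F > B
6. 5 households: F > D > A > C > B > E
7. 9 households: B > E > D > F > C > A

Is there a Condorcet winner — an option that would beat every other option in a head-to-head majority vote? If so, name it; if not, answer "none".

D

D vs F: 25–14 for D.
D vs E: 20–19 for D.
D vs C: 23–16 for D.
D vs B: 23–16 for D.
D vs A: 23–16 for D.
D beats every other option head-to-head.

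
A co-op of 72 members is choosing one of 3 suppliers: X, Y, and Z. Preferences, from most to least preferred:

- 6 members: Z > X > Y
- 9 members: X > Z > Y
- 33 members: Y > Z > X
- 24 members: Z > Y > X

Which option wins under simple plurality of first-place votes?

Y

First-place votes: X 9, Y 33, Z 30.
Y has the most first-place votes.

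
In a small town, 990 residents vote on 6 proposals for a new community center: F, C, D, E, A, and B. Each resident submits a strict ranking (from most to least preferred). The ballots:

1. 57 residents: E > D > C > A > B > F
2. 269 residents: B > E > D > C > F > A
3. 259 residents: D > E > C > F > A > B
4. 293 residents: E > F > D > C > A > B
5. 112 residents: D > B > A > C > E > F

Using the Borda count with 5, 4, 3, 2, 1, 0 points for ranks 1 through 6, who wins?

E

F: 57·0 + 269·1 + 259·2 + 293·4 + 112·0 = 1959
C: 57·3 + 269·2 + 259·3 + 293·2 + 112·2 = 2296
D: 57·4 + 269·3 + 259·5 + 293·3 + 112·5 = 3769
E: 57·5 + 269·4 + 259·4 + 293·5 + 112·1 = 3974
A: 57·2 + 269·0 + 259·1 + 293·1 + 112·3 = 1002
B: 57·1 + 269·5 + 259·0 + 293·0 + 112·4 = 1850
E has the highest Borda score (3974).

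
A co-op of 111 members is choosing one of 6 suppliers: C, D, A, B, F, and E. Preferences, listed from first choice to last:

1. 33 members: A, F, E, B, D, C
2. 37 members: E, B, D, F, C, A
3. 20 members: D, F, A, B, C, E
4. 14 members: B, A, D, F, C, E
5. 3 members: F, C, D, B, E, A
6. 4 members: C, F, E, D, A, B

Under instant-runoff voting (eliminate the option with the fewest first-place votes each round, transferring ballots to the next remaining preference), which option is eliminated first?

F

Round 1: C 4, D 20, A 33, B 14, F 3, E 37. Eliminate F.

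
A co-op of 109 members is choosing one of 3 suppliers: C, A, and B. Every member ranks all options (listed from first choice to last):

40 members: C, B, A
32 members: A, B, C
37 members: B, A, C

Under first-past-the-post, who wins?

First-place votes: C 40, A 32, B 37.
C has the most first-place votes.

C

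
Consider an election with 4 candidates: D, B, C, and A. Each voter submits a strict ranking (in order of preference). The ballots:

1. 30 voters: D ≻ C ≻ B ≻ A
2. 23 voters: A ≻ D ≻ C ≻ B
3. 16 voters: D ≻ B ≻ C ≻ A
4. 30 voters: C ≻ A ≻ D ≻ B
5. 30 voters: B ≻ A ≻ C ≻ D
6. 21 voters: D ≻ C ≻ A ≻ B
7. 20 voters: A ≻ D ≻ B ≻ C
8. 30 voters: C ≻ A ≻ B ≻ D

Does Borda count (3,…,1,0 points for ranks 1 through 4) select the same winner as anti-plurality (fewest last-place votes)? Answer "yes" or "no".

Borda — scores: D 317, B 202, C 351, A 330. Winner: C.
Anti-plurality — last-place votes: D 60, B 74, C 20, A 46. Winner: C.
The two methods agree.

yes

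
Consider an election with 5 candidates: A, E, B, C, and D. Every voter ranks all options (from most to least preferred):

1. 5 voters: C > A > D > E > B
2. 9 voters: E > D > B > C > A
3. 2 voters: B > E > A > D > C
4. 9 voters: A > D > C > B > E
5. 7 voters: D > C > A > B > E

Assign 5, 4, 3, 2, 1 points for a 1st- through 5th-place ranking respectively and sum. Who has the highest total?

A: 5·4 + 9·1 + 2·3 + 9·5 + 7·3 = 101
E: 5·2 + 9·5 + 2·4 + 9·1 + 7·1 = 79
B: 5·1 + 9·3 + 2·5 + 9·2 + 7·2 = 74
C: 5·5 + 9·2 + 2·1 + 9·3 + 7·4 = 100
D: 5·3 + 9·4 + 2·2 + 9·4 + 7·5 = 126
D has the highest Borda score (126).

D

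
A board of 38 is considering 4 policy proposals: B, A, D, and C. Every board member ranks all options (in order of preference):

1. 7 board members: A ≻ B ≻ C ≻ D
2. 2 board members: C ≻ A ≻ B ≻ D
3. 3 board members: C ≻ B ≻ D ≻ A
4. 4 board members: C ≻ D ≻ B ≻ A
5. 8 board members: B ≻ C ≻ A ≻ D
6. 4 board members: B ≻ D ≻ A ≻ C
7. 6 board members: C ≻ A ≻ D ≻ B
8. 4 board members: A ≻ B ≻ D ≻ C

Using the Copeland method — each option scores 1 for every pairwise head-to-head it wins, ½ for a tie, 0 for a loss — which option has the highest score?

B

B: beats D and C; ties A → score 2.5.
A: beats D; ties B; loses to C → score 1.5.
D: loses to B, A, and C → score 0.
C: beats A and D; loses to B → score 2.
B has the best pairwise record.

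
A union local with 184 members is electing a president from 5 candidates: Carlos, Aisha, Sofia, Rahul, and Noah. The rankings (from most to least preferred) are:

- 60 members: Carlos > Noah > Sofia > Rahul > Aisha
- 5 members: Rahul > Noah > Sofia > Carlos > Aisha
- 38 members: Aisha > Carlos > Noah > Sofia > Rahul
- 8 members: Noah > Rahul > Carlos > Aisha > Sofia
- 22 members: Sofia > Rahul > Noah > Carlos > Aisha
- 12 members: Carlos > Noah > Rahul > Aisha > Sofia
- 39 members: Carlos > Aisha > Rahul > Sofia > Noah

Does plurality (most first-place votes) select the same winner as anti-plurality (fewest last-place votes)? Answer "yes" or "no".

yes

Plurality — first-place votes: Carlos 111, Aisha 38, Sofia 22, Rahul 5, Noah 8. Winner: Carlos.
Anti-plurality — last-place votes: Carlos 0, Aisha 87, Sofia 20, Rahul 38, Noah 39. Winner: Carlos.
The two methods agree.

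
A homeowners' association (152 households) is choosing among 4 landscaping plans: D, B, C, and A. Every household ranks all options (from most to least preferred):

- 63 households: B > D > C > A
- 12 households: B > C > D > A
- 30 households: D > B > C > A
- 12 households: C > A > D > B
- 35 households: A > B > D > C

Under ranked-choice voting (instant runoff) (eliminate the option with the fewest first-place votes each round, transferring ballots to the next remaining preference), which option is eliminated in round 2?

D

Round 1: D 30, B 75, C 12, A 35. Eliminate C.
Round 2: D 30, B 75, A 47. Eliminate D.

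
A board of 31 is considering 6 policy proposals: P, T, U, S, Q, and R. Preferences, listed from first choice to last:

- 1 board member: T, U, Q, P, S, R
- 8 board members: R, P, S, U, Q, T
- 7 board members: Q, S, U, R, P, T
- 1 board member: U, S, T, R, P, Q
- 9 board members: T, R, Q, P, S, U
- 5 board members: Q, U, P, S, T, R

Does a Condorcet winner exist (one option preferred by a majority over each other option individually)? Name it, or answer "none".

none

Checking pairwise contests:
Q beats P 22–9.
P beats T 20–11.
P beats U 17–14.
P beats S 23–8.
R beats Q 18–13.
T beats R 16–15.
Every option loses at least one head-to-head, so there is no Condorcet winner.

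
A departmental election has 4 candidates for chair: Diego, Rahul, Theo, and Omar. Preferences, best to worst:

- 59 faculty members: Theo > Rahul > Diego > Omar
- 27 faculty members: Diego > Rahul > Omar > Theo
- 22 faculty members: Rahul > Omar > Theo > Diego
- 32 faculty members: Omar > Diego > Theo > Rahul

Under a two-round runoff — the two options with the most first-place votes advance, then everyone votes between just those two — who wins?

Round 1 first-place votes: Diego 27, Rahul 22, Theo 59, Omar 32.
Theo and Omar advance.
Runoff: Theo is preferred to Omar by 59 voters; Omar by 81.
Omar wins the runoff.

Omar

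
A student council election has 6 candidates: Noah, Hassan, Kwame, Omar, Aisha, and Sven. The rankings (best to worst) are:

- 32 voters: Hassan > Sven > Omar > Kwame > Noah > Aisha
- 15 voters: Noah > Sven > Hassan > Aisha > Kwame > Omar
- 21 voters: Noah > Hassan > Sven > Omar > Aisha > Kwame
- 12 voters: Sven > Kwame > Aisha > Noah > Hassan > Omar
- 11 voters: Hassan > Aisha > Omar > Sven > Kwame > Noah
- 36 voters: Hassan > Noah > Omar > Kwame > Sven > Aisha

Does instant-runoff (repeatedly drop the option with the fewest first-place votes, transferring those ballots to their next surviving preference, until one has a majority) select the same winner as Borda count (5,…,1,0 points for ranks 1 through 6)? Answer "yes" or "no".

yes

Instant-runoff — R1 Noah 36, Hassan 79, Kwame 0, Omar 0, Aisha 0, Sven 12 (Hassan winner). Winner: Hassan.
Borda — scores: Noah 380, Hassan 536, Kwame 210, Omar 279, Aisha 131, Sven 369. Winner: Hassan.
The two methods agree.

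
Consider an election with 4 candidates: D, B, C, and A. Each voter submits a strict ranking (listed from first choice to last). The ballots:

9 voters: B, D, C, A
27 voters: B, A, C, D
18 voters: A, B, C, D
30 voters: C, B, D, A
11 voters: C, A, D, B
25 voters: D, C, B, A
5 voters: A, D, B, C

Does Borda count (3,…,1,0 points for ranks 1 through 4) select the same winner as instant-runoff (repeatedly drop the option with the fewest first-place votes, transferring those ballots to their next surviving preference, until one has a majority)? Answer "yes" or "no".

Borda — scores: D 144, B 234, C 227, A 145. Winner: B.
Instant-runoff — R1 D 25, B 36, C 41, A 23 (A out); R2 D 30, B 54, C 41 (D out); R3 B 59, C 66 (C winner). Winner: C.
The two methods disagree.

no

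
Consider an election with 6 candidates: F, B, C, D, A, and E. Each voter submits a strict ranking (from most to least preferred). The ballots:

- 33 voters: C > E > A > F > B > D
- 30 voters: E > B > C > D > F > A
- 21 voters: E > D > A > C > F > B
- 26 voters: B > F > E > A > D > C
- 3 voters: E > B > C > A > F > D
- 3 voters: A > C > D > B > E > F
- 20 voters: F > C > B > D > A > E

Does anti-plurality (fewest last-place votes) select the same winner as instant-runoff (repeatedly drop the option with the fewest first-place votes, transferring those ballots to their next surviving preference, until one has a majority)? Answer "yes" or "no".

no

Anti-plurality — last-place votes: F 3, B 21, C 26, D 36, A 30, E 20. Winner: F.
Instant-runoff — R1 F 20, B 26, C 33, D 0, A 3, E 54 (D out); R2 F 20, B 26, C 33, A 3, E 54 (A out); R3 F 20, B 26, C 36, E 54 (F out); R4 B 26, C 56, E 54 (B out); R5 C 56, E 80 (E winner). Winner: E.
The two methods disagree.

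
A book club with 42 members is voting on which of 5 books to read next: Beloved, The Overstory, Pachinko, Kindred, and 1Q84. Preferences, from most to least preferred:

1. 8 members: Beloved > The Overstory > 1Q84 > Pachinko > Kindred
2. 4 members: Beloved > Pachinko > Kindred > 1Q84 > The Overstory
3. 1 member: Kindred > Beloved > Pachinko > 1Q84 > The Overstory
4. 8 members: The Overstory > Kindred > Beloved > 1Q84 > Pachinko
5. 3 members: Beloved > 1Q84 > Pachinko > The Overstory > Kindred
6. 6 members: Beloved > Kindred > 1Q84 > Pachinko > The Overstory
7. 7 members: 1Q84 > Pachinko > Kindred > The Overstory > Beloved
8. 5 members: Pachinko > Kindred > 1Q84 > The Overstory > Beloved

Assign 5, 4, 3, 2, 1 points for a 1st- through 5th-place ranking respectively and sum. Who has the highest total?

Beloved: 8·5 + 4·5 + 1·4 + 8·3 + 3·5 + 6·5 + 7·1 + 5·1 = 145
The Overstory: 8·4 + 4·1 + 1·1 + 8·5 + 3·2 + 6·1 + 7·2 + 5·2 = 113
Pachinko: 8·2 + 4·4 + 1·3 + 8·1 + 3·3 + 6·2 + 7·4 + 5·5 = 117
Kindred: 8·1 + 4·3 + 1·5 + 8·4 + 3·1 + 6·4 + 7·3 + 5·4 = 125
1Q84: 8·3 + 4·2 + 1·2 + 8·2 + 3·4 + 6·3 + 7·5 + 5·3 = 130
Beloved has the highest Borda score (145).

Beloved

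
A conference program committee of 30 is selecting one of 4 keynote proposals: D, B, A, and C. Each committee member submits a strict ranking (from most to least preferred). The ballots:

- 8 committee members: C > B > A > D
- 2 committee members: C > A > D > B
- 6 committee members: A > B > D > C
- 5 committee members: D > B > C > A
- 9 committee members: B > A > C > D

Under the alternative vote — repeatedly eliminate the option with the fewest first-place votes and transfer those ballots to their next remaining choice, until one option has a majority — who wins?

Round 1: D 5, B 9, A 6, C 10. Eliminate D.
Round 2: B 14, A 6, C 10. Eliminate A.
Round 3: B 20, C 10. B has a majority.

B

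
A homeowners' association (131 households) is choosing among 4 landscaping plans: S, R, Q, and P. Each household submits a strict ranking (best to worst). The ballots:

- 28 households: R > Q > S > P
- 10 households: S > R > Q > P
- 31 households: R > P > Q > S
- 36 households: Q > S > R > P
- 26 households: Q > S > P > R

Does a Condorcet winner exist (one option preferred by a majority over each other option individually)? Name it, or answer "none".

Checking pairwise contests:
Q beats S 121–10.
S beats R 72–59.
R beats Q 69–62.
S beats P 100–31.
Every option loses at least one head-to-head, so there is no Condorcet winner.

none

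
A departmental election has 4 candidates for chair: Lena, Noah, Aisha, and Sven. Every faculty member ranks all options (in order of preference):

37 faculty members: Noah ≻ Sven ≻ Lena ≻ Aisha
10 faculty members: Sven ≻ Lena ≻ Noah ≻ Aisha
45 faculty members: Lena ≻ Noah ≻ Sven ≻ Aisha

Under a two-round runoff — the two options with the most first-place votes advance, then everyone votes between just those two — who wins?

Round 1 first-place votes: Lena 45, Noah 37, Aisha 0, Sven 10.
Lena and Noah advance.
Runoff: Lena is preferred to Noah by 55 voters; Noah by 37.
Lena wins the runoff.

Lena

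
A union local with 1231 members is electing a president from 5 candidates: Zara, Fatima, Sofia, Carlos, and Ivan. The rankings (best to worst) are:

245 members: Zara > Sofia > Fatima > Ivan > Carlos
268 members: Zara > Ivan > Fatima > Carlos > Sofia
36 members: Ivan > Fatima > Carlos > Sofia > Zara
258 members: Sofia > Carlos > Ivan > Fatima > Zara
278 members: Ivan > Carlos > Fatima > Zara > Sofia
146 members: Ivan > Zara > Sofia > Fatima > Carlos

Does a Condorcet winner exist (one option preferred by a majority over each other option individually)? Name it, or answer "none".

Ivan

Ivan vs Zara: 718–513 for Ivan.
Ivan vs Fatima: 986–245 for Ivan.
Ivan vs Sofia: 728–503 for Ivan.
Ivan vs Carlos: 973–258 for Ivan.
Ivan beats every other option head-to-head.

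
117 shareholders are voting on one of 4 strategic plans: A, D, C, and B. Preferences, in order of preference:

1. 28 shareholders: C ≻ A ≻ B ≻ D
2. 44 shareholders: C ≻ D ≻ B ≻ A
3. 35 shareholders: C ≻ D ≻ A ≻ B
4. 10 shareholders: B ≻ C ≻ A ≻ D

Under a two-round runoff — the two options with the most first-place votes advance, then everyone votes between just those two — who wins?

Round 1 first-place votes: A 0, D 0, C 107, B 10.
C and B advance.
Runoff: C is preferred to B by 107 voters; B by 10.
C wins the runoff.

C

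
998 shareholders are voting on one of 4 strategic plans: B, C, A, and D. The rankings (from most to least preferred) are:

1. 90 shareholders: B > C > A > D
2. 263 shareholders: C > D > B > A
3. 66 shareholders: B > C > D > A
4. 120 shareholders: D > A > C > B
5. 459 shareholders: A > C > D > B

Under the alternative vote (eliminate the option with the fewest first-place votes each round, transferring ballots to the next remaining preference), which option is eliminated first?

Round 1: B 156, C 263, A 459, D 120. Eliminate D.

D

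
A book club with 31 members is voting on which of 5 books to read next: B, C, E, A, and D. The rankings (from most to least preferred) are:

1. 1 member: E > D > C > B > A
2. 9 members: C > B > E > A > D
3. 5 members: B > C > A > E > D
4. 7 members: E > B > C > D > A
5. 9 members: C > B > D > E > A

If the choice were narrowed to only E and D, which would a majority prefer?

E

Voters preferring E to D: 22; preferring D to E: 9.
E wins the head-to-head.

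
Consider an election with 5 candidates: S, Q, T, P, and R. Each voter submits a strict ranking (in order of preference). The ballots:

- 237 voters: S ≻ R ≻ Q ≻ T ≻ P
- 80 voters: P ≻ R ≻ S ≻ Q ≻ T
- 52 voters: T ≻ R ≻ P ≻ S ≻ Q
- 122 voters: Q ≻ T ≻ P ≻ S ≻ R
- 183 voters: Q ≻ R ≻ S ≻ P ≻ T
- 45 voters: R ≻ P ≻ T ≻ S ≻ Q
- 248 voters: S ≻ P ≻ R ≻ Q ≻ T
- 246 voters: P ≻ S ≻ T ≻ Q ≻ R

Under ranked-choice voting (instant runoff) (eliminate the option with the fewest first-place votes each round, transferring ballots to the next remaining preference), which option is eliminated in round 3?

Round 1: S 485, Q 305, T 52, P 326, R 45. Eliminate R.
Round 2: S 485, Q 305, T 52, P 371. Eliminate T.
Round 3: S 485, Q 305, P 423. Eliminate Q.

Q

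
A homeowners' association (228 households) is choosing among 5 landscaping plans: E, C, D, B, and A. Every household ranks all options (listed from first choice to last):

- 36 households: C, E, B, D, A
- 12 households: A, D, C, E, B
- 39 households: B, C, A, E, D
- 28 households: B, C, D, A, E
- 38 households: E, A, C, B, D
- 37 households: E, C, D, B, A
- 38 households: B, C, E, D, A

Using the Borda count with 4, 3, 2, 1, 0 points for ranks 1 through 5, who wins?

E: 36·3 + 12·1 + 39·1 + 28·0 + 38·4 + 37·4 + 38·2 = 535
C: 36·4 + 12·2 + 39·3 + 28·3 + 38·2 + 37·3 + 38·3 = 670
D: 36·1 + 12·3 + 39·0 + 28·2 + 38·0 + 37·2 + 38·1 = 240
B: 36·2 + 12·0 + 39·4 + 28·4 + 38·1 + 37·1 + 38·4 = 567
A: 36·0 + 12·4 + 39·2 + 28·1 + 38·3 + 37·0 + 38·0 = 268
C has the highest Borda score (670).

C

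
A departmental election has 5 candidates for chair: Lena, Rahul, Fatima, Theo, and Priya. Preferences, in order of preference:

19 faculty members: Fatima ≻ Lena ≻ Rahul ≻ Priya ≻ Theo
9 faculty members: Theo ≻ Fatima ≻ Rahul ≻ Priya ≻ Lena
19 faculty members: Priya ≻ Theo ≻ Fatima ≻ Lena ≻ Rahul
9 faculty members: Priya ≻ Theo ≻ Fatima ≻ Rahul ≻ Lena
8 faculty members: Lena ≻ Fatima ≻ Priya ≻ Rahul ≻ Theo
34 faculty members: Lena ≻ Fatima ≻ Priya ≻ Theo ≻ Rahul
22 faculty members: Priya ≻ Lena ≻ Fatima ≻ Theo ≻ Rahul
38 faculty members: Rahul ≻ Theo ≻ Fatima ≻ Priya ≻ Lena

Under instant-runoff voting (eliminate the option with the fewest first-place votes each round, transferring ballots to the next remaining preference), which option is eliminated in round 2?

Fatima

Round 1: Lena 42, Rahul 38, Fatima 19, Theo 9, Priya 50. Eliminate Theo.
Round 2: Lena 42, Rahul 38, Fatima 28, Priya 50. Eliminate Fatima.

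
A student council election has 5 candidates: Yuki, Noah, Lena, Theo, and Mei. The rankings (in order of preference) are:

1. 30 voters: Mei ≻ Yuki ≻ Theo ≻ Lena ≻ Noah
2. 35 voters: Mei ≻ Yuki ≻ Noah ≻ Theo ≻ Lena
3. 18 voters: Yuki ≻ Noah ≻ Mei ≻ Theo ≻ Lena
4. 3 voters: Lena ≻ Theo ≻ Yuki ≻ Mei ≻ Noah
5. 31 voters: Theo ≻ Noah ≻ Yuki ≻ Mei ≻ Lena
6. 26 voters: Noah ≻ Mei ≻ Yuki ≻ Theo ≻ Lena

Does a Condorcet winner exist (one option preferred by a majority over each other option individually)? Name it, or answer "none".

Checking pairwise contests:
Mei beats Yuki 91–52.
Yuki beats Noah 86–57.
Yuki beats Lena 140–3.
Yuki beats Theo 109–34.
Noah beats Mei 75–68.
Every option loses at least one head-to-head, so there is no Condorcet winner.

none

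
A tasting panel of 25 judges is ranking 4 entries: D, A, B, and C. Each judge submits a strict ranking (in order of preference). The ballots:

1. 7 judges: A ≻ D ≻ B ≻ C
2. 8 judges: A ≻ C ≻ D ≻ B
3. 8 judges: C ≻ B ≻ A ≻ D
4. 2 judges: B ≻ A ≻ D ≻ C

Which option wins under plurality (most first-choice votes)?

First-place votes: D 0, A 15, B 2, C 8.
A has the most first-place votes.

A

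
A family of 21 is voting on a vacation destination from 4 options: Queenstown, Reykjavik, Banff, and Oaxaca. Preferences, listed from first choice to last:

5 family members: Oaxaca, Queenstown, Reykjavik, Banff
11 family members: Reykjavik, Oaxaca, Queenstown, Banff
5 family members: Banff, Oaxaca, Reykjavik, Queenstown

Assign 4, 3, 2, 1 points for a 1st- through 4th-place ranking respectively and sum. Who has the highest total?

Oaxaca

Queenstown: 5·3 + 11·2 + 5·1 = 42
Reykjavik: 5·2 + 11·4 + 5·2 = 64
Banff: 5·1 + 11·1 + 5·4 = 36
Oaxaca: 5·4 + 11·3 + 5·3 = 68
Oaxaca has the highest Borda score (68).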